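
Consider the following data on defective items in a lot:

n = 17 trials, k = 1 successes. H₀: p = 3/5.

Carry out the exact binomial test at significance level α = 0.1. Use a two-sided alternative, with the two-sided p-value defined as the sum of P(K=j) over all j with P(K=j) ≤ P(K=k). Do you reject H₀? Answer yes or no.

Exact binomial: n=17, k=1, p₀=3/5=0.6000
P(X=j) = C(n,j)·p₀^j·(1−p₀)^(n−j); p = Σ P(X=j) over j with P(X=j) ≤ P(X=1)
p-value (two-sided) = 0.00000
At α=0.1: p < α → reject H₀

reject H₀: yes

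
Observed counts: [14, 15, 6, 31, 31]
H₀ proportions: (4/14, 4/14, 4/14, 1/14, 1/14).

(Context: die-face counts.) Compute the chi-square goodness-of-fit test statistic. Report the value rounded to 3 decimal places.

test statistic = 196.892

n = 97; E_i = n·p_i = [27.71, 27.71, 27.71, 6.93, 6.93]
χ² = (14−27.71)²/27.71 + (15−27.71)²/27.71 + (6−27.71)²/27.71 + (31−6.93)²/6.93 + (31−6.93)²/6.93 = 196.8918
df = 4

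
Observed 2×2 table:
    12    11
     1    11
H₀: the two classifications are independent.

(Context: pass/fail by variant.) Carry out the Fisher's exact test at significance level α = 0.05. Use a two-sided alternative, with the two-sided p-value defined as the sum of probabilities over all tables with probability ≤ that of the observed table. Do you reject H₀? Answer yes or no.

reject H₀: yes

Margins: r₁=23, r₂=12, c₁=13, c₂=22, n=35
p_obs = C(23,12)·C(12,1)/C(35,13); sum pmf over tables with pmf ≤ p_obs
p-value (two-sided) = 0.01317
At α=0.05: p < α → reject H₀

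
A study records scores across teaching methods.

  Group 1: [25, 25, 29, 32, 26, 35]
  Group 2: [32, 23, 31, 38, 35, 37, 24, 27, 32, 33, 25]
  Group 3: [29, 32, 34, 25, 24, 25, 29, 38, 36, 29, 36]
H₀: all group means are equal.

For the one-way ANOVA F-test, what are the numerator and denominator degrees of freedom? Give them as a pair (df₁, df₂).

degrees of freedom = [2, 25]

k = 3 groups, N = 28 total
df = (k−1, N−k) = (3−1, 28−3) = (2, 25)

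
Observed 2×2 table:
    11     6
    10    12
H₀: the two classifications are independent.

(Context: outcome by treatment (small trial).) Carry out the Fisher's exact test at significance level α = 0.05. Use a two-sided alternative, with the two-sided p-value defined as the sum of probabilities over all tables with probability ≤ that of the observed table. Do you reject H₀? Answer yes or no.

reject H₀: no

Margins: r₁=17, r₂=22, c₁=21, c₂=18, n=39
p_obs = C(17,11)·C(22,10)/C(39,21); sum pmf over tables with pmf ≤ p_obs
p-value (two-sided) = 0.33400
At α=0.05: p ≥ α → fail to reject H₀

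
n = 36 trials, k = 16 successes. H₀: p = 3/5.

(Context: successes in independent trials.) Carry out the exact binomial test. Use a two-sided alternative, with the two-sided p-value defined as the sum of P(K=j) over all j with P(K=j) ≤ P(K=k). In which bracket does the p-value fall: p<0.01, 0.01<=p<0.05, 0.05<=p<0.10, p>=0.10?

Exact binomial: n=36, k=16, p₀=3/5=0.6000
P(X=j) = C(n,j)·p₀^j·(1−p₀)^(n−j); p = Σ P(X=j) over j with P(X=j) ≤ P(X=16)
p-value (two-sided) = 0.06228
→ bracket: 0.05<=p<0.10

p-value bracket: 0.05<=p<0.10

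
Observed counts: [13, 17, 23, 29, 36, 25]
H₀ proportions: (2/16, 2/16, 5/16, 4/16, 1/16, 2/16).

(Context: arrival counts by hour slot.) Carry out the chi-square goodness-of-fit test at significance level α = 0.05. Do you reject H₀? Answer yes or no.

reject H₀: yes

n = 143; E_i = n·p_i = [17.88, 17.88, 44.69, 35.75, 8.94, 17.88]
χ² = (13−17.88)²/17.88 + (17−17.88)²/17.88 + (23−44.69)²/44.69 + (29−35.75)²/35.75 + (36−8.94)²/8.94 + (25−17.88)²/17.88 = 97.9566
df = 5
p-value (upper-tail) = 0.00000
At α=0.05: p < α → reject H₀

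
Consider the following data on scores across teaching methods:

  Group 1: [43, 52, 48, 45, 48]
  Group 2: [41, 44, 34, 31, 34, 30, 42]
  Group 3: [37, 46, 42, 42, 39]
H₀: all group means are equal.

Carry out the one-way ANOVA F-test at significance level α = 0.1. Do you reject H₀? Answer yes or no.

Group means [47.20, 36.57, 41.20], grand mean 41.059
SSB = Σnᵢ(x̄ᵢ−x̄)² = 329.627; SSW = ΣΣ(x−x̄ᵢ)² = 285.314
MSB = 329.627/2 = 164.8134; MSW = 285.314/14 = 20.3796
F = MSB/MSW = 8.0872
df = (2, 14)
p-value (upper-tail) = 0.00463
At α=0.1: p < α → reject H₀

reject H₀: yes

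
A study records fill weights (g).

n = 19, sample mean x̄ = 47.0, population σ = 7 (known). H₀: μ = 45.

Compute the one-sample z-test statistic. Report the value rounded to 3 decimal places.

SE = σ/√n = 7/√19 = 1.6059
z = (x̄−μ₀)/SE = (47.0−45)/1.6059 = 1.2454

test statistic = 1.245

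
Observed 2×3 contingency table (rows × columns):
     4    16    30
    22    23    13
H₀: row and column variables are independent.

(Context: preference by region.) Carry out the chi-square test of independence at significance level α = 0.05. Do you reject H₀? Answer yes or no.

reject H₀: yes

Row totals [50, 58], col totals [26, 39, 43], n=108
χ² = (4−12.04)²/12.04 + (16−18.06)²/18.06 + (30−19.91)²/19.91 + (22−13.96)²/13.96 + (23−20.94)²/20.94 + (13−23.09)²/23.09 = 19.9558
df = 2
p-value (upper-tail) = 0.00005
At α=0.05: p < α → reject H₀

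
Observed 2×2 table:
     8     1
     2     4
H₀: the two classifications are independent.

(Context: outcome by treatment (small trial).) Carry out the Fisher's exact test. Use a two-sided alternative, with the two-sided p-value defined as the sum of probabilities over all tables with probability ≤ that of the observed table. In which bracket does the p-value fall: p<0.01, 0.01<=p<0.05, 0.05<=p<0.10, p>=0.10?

p-value bracket: 0.05<=p<0.10

Margins: r₁=9, r₂=6, c₁=10, c₂=5, n=15
p_obs = C(9,8)·C(6,2)/C(15,10); sum pmf over tables with pmf ≤ p_obs
p-value (two-sided) = 0.08891
→ bracket: 0.05<=p<0.10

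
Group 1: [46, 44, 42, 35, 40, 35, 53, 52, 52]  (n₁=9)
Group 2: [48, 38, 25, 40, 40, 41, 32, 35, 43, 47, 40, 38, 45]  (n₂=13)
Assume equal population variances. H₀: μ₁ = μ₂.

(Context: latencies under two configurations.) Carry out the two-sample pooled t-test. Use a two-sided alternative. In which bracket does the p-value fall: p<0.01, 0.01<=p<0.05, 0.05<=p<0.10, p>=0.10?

x̄₁=44.333, s₁=7.018, n₁=9
x̄₂=39.385, s₂=6.225, n₂=13
s_p² = [8·7.018² + 12·6.225²]/20 = 42.9538
SE = √(s_p²·(1/9+1/13)) = 2.8420
t = (44.333−39.385)/2.8420 = 1.7413
df = 20
p-value (two-sided) = 0.09699
→ bracket: 0.05<=p<0.10

p-value bracket: 0.05<=p<0.10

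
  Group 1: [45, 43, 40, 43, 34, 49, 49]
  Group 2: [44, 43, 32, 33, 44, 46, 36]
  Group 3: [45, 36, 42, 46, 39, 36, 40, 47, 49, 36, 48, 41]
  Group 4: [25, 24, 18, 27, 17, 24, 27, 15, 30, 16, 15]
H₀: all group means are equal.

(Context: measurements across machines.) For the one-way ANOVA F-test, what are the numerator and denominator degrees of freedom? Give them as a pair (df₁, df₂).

degrees of freedom = [3, 33]

k = 4 groups, N = 37 total
df = (k−1, N−k) = (4−1, 37−4) = (3, 33)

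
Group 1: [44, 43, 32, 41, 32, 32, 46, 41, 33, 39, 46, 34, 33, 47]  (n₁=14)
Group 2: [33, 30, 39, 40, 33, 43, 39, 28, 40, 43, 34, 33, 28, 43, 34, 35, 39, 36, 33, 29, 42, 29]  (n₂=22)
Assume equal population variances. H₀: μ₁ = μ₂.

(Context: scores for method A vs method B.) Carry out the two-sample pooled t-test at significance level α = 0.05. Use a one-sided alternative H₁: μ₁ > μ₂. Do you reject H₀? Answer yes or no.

x̄₁=38.786, s₁=5.912, n₁=14
x̄₂=35.591, s₂=5.096, n₂=22
s_p² = [13·5.912² + 21·5.096²]/34 = 29.4022
SE = √(s_p²·(1/14+1/22)) = 1.8538
t = (38.786−35.591)/1.8538 = 1.7234
df = 34
p-value (one-sided, H₁ greater) = 0.04695
At α=0.05: p < α → reject H₀

reject H₀: yes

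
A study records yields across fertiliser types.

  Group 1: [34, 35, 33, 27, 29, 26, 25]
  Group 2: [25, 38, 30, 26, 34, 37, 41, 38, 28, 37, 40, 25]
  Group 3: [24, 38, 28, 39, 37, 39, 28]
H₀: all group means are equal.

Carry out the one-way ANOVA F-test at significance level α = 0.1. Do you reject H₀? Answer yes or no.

Group means [29.86, 33.25, 33.29], grand mean 32.346
SSB = Σnᵢ(x̄ᵢ−x̄)² = 59.349; SSW = ΣΣ(x−x̄ᵢ)² = 750.536
MSB = 59.349/2 = 29.6745; MSW = 750.536/23 = 32.6320
F = MSB/MSW = 0.9094
df = (2, 23)
p-value (upper-tail) = 0.41678
At α=0.1: p ≥ α → fail to reject H₀

reject H₀: no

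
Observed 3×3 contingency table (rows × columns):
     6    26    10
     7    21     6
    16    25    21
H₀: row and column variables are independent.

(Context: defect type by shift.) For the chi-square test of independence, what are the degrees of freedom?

degrees of freedom = 4

df = (r−1)(c−1) = (3−1)·(3−1) = 4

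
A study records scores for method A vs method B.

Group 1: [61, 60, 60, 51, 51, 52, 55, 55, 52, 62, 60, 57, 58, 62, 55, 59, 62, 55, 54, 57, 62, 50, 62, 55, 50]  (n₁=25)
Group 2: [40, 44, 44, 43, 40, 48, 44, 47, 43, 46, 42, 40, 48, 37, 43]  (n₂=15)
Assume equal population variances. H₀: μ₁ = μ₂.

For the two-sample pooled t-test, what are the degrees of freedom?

degrees of freedom = 38

df = n₁ + n₂ − 2 = 25 + 15 − 2 = 38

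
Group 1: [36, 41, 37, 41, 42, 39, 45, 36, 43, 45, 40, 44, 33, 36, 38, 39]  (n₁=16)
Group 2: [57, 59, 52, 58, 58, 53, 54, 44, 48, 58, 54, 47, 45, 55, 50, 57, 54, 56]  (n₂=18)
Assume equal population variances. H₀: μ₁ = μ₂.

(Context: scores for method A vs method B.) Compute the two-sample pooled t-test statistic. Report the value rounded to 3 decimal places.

test statistic = -9.413

x̄₁=39.688, s₁=3.572, n₁=16
x̄₂=53.278, s₂=4.688, n₂=18
s_p² = [15·3.572² + 17·4.688²]/32 = 17.6578
SE = √(s_p²·(1/16+1/18)) = 1.4438
t = (39.688−53.278)/1.4438 = -9.4128
df = 32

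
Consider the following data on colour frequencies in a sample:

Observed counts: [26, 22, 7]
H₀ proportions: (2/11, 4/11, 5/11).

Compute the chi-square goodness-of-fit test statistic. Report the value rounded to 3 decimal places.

test statistic = 38.760

n = 55; E_i = n·p_i = [10.00, 20.00, 25.00]
χ² = (26−10.00)²/10.00 + (22−20.00)²/20.00 + (7−25.00)²/25.00 = 38.7600
df = 2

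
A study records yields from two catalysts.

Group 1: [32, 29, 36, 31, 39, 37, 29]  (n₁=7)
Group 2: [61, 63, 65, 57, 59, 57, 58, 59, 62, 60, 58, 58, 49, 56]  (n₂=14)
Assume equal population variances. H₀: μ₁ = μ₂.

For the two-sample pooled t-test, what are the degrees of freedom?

df = n₁ + n₂ − 2 = 7 + 14 − 2 = 19

degrees of freedom = 19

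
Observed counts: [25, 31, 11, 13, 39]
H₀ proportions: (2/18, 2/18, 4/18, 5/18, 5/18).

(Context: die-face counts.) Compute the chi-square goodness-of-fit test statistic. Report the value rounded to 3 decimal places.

test statistic = 56.651

n = 119; E_i = n·p_i = [13.22, 13.22, 26.44, 33.06, 33.06]
χ² = (25−13.22)²/13.22 + (31−13.22)²/13.22 + (11−26.44)²/26.44 + (13−33.06)²/33.06 + (39−33.06)²/33.06 = 56.6513
df = 4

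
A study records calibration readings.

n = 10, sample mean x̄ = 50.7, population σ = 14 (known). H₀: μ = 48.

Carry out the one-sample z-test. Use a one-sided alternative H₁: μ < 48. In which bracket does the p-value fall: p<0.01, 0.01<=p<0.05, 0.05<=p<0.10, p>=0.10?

SE = σ/√n = 14/√10 = 4.4272
z = (x̄−μ₀)/SE = (50.7−48)/4.4272 = 0.6099
p-value (one-sided, H₁ less) = 0.72903
→ bracket: p>=0.10

p-value bracket: p>=0.10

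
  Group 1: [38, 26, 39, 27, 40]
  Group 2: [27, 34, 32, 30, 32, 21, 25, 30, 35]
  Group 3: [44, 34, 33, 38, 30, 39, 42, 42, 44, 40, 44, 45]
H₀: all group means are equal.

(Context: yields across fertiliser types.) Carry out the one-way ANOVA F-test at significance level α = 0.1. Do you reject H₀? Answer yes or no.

Group means [34.00, 29.56, 39.58], grand mean 35.038
SSB = Σnᵢ(x̄ᵢ−x̄)² = 523.823; SSW = ΣΣ(x−x̄ᵢ)² = 621.139
MSB = 523.823/2 = 261.9113; MSW = 621.139/23 = 27.0060
F = MSB/MSW = 9.6983
df = (2, 23)
p-value (upper-tail) = 0.00088
At α=0.1: p < α → reject H₀

reject H₀: yes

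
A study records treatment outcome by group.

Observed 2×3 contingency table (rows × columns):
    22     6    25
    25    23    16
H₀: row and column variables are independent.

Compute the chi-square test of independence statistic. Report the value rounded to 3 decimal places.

Row totals [53, 64], col totals [47, 29, 41], n=117
χ² = (22−21.29)²/21.29 + (6−13.14)²/13.14 + (25−18.57)²/18.57 + (25−25.71)²/25.71 + (23−15.86)²/15.86 + (16−22.43)²/22.43 = 11.1974
df = 2

test statistic = 11.197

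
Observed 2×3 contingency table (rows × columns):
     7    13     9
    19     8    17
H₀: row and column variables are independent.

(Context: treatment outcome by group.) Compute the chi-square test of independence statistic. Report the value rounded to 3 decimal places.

Row totals [29, 44], col totals [26, 21, 26], n=73
χ² = (7−10.33)²/10.33 + (13−8.34)²/8.34 + (9−10.33)²/10.33 + (19−15.67)²/15.67 + (8−12.66)²/12.66 + (17−15.67)²/15.67 = 6.3776
df = 2

test statistic = 6.378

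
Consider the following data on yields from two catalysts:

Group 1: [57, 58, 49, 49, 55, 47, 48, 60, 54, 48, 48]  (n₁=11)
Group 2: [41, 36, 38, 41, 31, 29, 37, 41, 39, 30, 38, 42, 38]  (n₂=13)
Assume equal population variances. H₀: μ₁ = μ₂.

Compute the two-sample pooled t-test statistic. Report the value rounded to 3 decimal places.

x̄₁=52.091, s₁=4.784, n₁=11
x̄₂=37.000, s₂=4.378, n₂=13
s_p² = [10·4.784² + 12·4.378²]/22 = 20.8595
SE = √(s_p²·(1/11+1/13)) = 1.8711
t = (52.091−37.000)/1.8711 = 8.0654
df = 22

test statistic = 8.065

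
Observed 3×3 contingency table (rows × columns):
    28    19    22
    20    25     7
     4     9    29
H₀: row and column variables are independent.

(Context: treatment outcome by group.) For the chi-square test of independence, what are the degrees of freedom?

df = (r−1)(c−1) = (3−1)·(3−1) = 4

degrees of freedom = 4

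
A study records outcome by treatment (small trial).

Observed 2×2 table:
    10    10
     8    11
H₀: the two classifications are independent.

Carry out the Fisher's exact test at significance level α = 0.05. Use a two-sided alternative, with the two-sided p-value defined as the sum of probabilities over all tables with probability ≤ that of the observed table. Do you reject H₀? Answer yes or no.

Margins: r₁=20, r₂=19, c₁=18, c₂=21, n=39
p_obs = C(20,10)·C(19,8)/C(39,18); sum pmf over tables with pmf ≤ p_obs
p-value (two-sided) = 0.75119
At α=0.05: p ≥ α → fail to reject H₀

reject H₀: no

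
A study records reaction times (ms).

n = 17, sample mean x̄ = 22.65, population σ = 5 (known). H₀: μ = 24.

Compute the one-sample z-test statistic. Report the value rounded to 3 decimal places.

SE = σ/√n = 5/√17 = 1.2127
z = (x̄−μ₀)/SE = (22.65−24)/1.2127 = -1.1132

test statistic = -1.113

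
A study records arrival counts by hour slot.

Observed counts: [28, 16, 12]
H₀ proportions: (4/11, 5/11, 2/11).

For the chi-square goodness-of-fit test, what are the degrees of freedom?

df = k − 1 = 3 − 1 = 2

degrees of freedom = 2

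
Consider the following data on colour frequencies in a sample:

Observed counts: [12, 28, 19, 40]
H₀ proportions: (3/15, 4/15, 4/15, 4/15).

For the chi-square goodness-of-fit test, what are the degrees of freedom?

degrees of freedom = 3

df = k − 1 = 4 − 1 = 3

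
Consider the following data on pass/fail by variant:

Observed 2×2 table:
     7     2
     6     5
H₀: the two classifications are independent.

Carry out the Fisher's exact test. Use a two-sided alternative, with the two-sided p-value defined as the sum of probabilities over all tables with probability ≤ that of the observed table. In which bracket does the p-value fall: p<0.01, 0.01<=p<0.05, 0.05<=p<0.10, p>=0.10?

Margins: r₁=9, r₂=11, c₁=13, c₂=7, n=20
p_obs = C(9,7)·C(11,6)/C(20,13); sum pmf over tables with pmf ≤ p_obs
p-value (two-sided) = 0.37423
→ bracket: p>=0.10

p-value bracket: p>=0.10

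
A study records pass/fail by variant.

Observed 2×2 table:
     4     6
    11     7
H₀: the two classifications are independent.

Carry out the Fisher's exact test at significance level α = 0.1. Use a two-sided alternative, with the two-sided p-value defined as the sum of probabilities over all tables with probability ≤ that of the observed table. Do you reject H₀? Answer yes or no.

reject H₀: no

Margins: r₁=10, r₂=18, c₁=15, c₂=13, n=28
p_obs = C(10,4)·C(18,11)/C(28,15); sum pmf over tables with pmf ≤ p_obs
p-value (two-sided) = 0.43280
At α=0.1: p ≥ α → fail to reject H₀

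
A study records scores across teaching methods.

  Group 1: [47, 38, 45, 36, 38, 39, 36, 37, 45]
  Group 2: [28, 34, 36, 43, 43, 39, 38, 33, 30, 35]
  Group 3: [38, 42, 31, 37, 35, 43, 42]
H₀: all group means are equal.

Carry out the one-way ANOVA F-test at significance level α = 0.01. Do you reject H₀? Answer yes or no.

reject H₀: no

Group means [40.11, 35.90, 38.29], grand mean 38.000
SSB = Σnᵢ(x̄ᵢ−x̄)² = 84.783; SSW = ΣΣ(x−x̄ᵢ)² = 489.217
MSB = 84.783/2 = 42.3913; MSW = 489.217/23 = 21.2703
F = MSB/MSW = 1.9930
df = (2, 23)
p-value (upper-tail) = 0.15914
At α=0.01: p ≥ α → fail to reject H₀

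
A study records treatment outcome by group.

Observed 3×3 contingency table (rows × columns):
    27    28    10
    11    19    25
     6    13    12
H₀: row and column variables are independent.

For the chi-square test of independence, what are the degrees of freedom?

df = (r−1)(c−1) = (3−1)·(3−1) = 4

degrees of freedom = 4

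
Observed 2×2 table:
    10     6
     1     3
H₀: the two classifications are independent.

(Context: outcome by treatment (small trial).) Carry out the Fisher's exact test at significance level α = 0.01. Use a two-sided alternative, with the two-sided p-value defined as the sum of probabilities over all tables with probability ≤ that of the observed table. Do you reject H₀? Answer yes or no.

reject H₀: no

Margins: r₁=16, r₂=4, c₁=11, c₂=9, n=20
p_obs = C(16,10)·C(4,1)/C(20,11); sum pmf over tables with pmf ≤ p_obs
p-value (two-sided) = 0.28483
At α=0.01: p ≥ α → fail to reject H₀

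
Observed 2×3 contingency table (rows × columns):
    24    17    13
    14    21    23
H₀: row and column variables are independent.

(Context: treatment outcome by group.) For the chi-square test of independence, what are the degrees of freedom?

df = (r−1)(c−1) = (2−1)·(3−1) = 2

degrees of freedom = 2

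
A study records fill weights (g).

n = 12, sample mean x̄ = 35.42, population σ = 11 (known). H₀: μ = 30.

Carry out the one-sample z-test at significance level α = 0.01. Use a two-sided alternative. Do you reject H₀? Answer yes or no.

SE = σ/√n = 11/√12 = 3.1754
z = (x̄−μ₀)/SE = (35.42−30)/3.1754 = 1.7069
p-value (two-sided) = 0.08785
At α=0.01: p ≥ α → fail to reject H₀

reject H₀: no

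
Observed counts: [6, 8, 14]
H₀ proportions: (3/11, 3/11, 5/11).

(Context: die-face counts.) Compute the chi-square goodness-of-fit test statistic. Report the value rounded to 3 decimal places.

test statistic = 0.495

n = 28; E_i = n·p_i = [7.64, 7.64, 12.73]
χ² = (6−7.64)²/7.64 + (8−7.64)²/7.64 + (14−12.73)²/12.73 = 0.4952
df = 2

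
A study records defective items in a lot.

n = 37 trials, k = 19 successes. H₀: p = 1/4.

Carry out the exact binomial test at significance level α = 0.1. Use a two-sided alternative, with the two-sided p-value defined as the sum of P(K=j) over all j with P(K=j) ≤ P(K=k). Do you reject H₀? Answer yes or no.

reject H₀: yes

Exact binomial: n=37, k=19, p₀=1/4=0.2500
P(X=j) = C(n,j)·p₀^j·(1−p₀)^(n−j); p = Σ P(X=j) over j with P(X=j) ≤ P(X=19)
p-value (two-sided) = 0.00083
At α=0.1: p < α → reject H₀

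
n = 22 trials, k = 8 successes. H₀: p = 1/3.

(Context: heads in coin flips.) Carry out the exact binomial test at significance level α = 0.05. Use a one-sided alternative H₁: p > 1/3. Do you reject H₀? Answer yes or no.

reject H₀: no

Exact binomial: n=22, k=8, p₀=1/3=0.3333
P(X≥8) from Σ C(n,i)·p₀^i·(1−p₀)^(n−i)
p-value (one-sided, H₁ greater) = 0.45995
At α=0.05: p ≥ α → fail to reject H₀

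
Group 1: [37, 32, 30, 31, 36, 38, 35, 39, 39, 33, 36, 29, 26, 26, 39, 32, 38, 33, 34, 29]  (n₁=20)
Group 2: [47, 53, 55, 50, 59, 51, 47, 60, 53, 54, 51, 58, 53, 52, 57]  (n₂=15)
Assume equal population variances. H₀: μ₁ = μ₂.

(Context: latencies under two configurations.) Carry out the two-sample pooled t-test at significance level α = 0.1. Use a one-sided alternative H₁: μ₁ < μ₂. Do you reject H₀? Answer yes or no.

reject H₀: yes

x̄₁=33.600, s₁=4.198, n₁=20
x̄₂=53.333, s₂=3.958, n₂=15
s_p² = [19·4.198² + 14·3.958²]/33 = 16.7919
SE = √(s_p²·(1/20+1/15)) = 1.3997
t = (33.600−53.333)/1.3997 = -14.0986
df = 33
p-value (one-sided, H₁ less) = 0.00000
At α=0.1: p < α → reject H₀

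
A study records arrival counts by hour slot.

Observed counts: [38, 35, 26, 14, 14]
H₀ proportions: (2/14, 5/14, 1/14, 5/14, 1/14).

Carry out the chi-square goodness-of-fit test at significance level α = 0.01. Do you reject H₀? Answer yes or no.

reject H₀: yes

n = 127; E_i = n·p_i = [18.14, 45.36, 9.07, 45.36, 9.07]
χ² = (38−18.14)²/18.14 + (35−45.36)²/45.36 + (26−9.07)²/9.07 + (14−45.36)²/45.36 + (14−9.07)²/9.07 = 80.0457
df = 4
p-value (upper-tail) = 0.00000
At α=0.01: p < α → reject H₀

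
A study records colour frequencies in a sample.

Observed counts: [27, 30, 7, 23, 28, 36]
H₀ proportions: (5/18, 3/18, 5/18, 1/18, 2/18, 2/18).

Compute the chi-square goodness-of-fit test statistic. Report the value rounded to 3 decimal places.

n = 151; E_i = n·p_i = [41.94, 25.17, 41.94, 8.39, 16.78, 16.78]
χ² = (27−41.94)²/41.94 + (30−25.17)²/25.17 + (7−41.94)²/41.94 + (23−8.39)²/8.39 + (28−16.78)²/16.78 + (36−16.78)²/16.78 = 90.3430
df = 5

test statistic = 90.343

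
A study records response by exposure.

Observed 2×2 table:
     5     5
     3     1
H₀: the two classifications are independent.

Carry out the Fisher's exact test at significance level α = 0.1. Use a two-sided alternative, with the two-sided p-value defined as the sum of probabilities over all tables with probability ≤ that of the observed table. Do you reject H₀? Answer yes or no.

reject H₀: no

Margins: r₁=10, r₂=4, c₁=8, c₂=6, n=14
p_obs = C(10,5)·C(4,3)/C(14,8); sum pmf over tables with pmf ≤ p_obs
p-value (two-sided) = 0.58042
At α=0.1: p ≥ α → fail to reject H₀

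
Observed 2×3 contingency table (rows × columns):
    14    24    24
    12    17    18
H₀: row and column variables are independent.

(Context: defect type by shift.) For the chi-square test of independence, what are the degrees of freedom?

df = (r−1)(c−1) = (2−1)·(3−1) = 2

degrees of freedom = 2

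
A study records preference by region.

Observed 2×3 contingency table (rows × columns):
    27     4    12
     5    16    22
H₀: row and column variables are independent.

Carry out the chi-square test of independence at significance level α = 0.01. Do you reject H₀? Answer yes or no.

Row totals [43, 43], col totals [32, 20, 34], n=86
χ² = (27−16.00)²/16.00 + (4−10.00)²/10.00 + (12−17.00)²/17.00 + (5−16.00)²/16.00 + (16−10.00)²/10.00 + (22−17.00)²/17.00 = 25.2662
df = 2
p-value (upper-tail) = 0.00000
At α=0.01: p < α → reject H₀

reject H₀: yes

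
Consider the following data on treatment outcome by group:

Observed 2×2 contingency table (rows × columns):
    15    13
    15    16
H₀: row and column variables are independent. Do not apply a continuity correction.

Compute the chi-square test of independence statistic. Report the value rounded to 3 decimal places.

test statistic = 0.158

Row totals [28, 31], col totals [30, 29], n=59
χ² = (15−14.24)²/14.24 + (13−13.76)²/13.76 + (15−15.76)²/15.76 + (16−15.24)²/15.24 = 0.1582
df = 1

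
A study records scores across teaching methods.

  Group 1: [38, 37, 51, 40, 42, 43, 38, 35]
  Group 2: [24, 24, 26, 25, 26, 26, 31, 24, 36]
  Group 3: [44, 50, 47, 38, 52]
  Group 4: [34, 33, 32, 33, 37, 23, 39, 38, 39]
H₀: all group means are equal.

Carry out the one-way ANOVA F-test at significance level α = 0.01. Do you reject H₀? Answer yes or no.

Group means [40.50, 26.89, 46.20, 34.22], grand mean 35.645
SSB = Σnᵢ(x̄ᵢ−x̄)² = 1453.852; SSW = ΣΣ(x−x̄ᵢ)² = 627.244
MSB = 1453.852/3 = 484.6174; MSW = 627.244/27 = 23.2313
F = MSB/MSW = 20.8606
df = (3, 27)
p-value (upper-tail) = 0.00000
At α=0.01: p < α → reject H₀

reject H₀: yes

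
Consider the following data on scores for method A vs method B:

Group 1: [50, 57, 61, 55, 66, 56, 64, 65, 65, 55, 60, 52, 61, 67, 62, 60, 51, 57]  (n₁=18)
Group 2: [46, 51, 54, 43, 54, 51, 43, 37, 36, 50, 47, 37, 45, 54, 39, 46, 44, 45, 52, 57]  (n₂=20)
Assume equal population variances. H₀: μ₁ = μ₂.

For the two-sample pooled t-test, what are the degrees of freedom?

degrees of freedom = 36

df = n₁ + n₂ − 2 = 18 + 20 − 2 = 36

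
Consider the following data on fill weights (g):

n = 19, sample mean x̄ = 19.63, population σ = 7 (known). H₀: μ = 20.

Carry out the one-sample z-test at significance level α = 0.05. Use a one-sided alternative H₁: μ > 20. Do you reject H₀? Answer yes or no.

SE = σ/√n = 7/√19 = 1.6059
z = (x̄−μ₀)/SE = (19.63−20)/1.6059 = -0.2304
p-value (one-sided, H₁ greater) = 0.59111
At α=0.05: p ≥ α → fail to reject H₀

reject H₀: no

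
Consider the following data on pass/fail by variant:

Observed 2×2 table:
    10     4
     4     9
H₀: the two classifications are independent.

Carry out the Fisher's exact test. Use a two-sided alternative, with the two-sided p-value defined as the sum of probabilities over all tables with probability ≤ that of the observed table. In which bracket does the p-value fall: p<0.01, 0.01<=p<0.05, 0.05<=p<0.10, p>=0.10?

p-value bracket: 0.05<=p<0.10

Margins: r₁=14, r₂=13, c₁=14, c₂=13, n=27
p_obs = C(14,10)·C(13,4)/C(27,14); sum pmf over tables with pmf ≤ p_obs
p-value (two-sided) = 0.05698
→ bracket: 0.05<=p<0.10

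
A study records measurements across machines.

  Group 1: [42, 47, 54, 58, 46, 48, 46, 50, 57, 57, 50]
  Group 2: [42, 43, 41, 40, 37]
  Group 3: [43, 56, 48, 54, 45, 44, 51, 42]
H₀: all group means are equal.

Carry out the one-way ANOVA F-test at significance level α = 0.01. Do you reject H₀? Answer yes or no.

reject H₀: yes

Group means [50.45, 40.60, 47.88], grand mean 47.542
SSB = Σnᵢ(x̄ᵢ−x̄)² = 335.156; SSW = ΣΣ(x−x̄ᵢ)² = 500.802
MSB = 335.156/2 = 167.5780; MSW = 500.802/21 = 23.8477
F = MSB/MSW = 7.0270
df = (2, 21)
p-value (upper-tail) = 0.00461
At α=0.01: p < α → reject H₀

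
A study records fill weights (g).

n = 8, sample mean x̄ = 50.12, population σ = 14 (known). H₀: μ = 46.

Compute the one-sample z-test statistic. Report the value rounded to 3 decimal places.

SE = σ/√n = 14/√8 = 4.9497
z = (x̄−μ₀)/SE = (50.12−46)/4.9497 = 0.8324

test statistic = 0.832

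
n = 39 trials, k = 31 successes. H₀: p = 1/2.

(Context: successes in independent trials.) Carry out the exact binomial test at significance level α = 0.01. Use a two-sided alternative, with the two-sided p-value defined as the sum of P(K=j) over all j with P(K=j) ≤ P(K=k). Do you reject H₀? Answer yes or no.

reject H₀: yes

Exact binomial: n=39, k=31, p₀=1/2=0.5000
P(X=j) = C(n,j)·p₀^j·(1−p₀)^(n−j); p = Σ P(X=j) over j with P(X=j) ≤ P(X=31)
p-value (two-sided) = 0.00029
At α=0.01: p < α → reject H₀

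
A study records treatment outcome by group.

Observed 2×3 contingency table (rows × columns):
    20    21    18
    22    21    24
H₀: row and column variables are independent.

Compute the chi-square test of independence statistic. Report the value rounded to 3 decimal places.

Row totals [59, 67], col totals [42, 42, 42], n=126
χ² = (20−19.67)²/19.67 + (21−19.67)²/19.67 + (18−19.67)²/19.67 + (22−22.33)²/22.33 + (21−22.33)²/22.33 + (24−22.33)²/22.33 = 0.4462
df = 2

test statistic = 0.446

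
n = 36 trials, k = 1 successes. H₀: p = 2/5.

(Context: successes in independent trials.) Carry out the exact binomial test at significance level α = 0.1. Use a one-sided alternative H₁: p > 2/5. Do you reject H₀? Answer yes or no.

Exact binomial: n=36, k=1, p₀=2/5=0.4000
P(X≥1) from Σ C(n,i)·p₀^i·(1−p₀)^(n−i)
p-value (one-sided, H₁ greater) = 1.00000
At α=0.1: p ≥ α → fail to reject H₀

reject H₀: no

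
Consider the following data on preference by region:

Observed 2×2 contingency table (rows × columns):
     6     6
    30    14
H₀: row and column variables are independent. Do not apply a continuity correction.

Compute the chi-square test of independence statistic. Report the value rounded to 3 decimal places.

Row totals [12, 44], col totals [36, 20], n=56
χ² = (6−7.71)²/7.71 + (6−4.29)²/4.29 + (30−28.29)²/28.29 + (14−15.71)²/15.71 = 1.3576
df = 1

test statistic = 1.358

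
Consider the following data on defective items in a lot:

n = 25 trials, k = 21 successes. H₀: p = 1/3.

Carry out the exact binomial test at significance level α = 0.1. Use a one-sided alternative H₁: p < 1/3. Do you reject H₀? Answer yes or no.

reject H₀: no

Exact binomial: n=25, k=21, p₀=1/3=0.3333
P(X≤21) from Σ C(n,i)·p₀^i·(1−p₀)^(n−i)
p-value (one-sided, H₁ less) = 1.00000
At α=0.1: p ≥ α → fail to reject H₀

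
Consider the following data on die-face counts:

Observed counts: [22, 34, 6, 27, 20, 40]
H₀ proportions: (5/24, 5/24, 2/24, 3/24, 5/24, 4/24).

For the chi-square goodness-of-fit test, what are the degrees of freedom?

degrees of freedom = 5

df = k − 1 = 6 − 1 = 5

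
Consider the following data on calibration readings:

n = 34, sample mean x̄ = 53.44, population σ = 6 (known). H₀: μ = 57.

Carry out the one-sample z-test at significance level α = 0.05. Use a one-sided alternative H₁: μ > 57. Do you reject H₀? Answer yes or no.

SE = σ/√n = 6/√34 = 1.0290
z = (x̄−μ₀)/SE = (53.44−57)/1.0290 = -3.4597
p-value (one-sided, H₁ greater) = 0.99973
At α=0.05: p ≥ α → fail to reject H₀

reject H₀: no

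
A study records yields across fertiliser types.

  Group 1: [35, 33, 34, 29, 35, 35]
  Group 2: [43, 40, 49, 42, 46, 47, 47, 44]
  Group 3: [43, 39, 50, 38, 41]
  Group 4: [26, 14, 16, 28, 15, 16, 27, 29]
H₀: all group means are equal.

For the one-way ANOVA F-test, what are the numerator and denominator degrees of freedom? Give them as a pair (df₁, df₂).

k = 4 groups, N = 27 total
df = (k−1, N−k) = (4−1, 27−4) = (3, 23)

degrees of freedom = [3, 23]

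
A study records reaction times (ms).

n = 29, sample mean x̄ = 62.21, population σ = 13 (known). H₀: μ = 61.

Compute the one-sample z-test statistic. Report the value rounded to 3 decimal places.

SE = σ/√n = 13/√29 = 2.4140
z = (x̄−μ₀)/SE = (62.21−61)/2.4140 = 0.5012

test statistic = 0.501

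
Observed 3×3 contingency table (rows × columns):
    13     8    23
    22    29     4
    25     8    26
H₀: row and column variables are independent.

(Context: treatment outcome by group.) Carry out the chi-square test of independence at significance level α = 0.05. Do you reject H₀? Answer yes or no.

reject H₀: yes

Row totals [44, 55, 59], col totals [60, 45, 53], n=158
χ² = (13−16.71)²/16.71 + (8−12.53)²/12.53 + (23−14.76)²/14.76 + (22−20.89)²/20.89 + (29−15.66)²/15.66 + (4−18.45)²/18.45 + (25−22.41)²/22.41 + (8−16.80)²/16.80 + (26−19.79)²/19.79 = 36.6523
df = 4
p-value (upper-tail) = 0.00000
At α=0.05: p < α → reject H₀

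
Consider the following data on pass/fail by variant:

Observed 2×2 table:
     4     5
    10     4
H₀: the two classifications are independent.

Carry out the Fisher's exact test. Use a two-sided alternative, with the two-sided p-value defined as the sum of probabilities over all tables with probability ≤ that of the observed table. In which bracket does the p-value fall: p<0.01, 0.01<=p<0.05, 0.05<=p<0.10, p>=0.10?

p-value bracket: p>=0.10

Margins: r₁=9, r₂=14, c₁=14, c₂=9, n=23
p_obs = C(9,4)·C(14,10)/C(23,14); sum pmf over tables with pmf ≤ p_obs
p-value (two-sided) = 0.38264
→ bracket: p>=0.10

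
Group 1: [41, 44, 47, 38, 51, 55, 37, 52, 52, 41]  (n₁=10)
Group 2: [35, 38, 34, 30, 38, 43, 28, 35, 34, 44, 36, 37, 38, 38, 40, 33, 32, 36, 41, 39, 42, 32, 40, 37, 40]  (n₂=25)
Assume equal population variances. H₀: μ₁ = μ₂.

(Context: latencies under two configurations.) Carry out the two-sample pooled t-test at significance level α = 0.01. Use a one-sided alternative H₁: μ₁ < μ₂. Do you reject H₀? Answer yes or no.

reject H₀: no

x̄₁=45.800, s₁=6.477, n₁=10
x̄₂=36.800, s₂=4.000, n₂=25
s_p² = [9·6.477² + 24·4.000²]/33 = 23.0788
SE = √(s_p²·(1/10+1/25)) = 1.7975
t = (45.800−36.800)/1.7975 = 5.0069
df = 33
p-value (one-sided, H₁ less) = 0.99999
At α=0.01: p ≥ α → fail to reject H₀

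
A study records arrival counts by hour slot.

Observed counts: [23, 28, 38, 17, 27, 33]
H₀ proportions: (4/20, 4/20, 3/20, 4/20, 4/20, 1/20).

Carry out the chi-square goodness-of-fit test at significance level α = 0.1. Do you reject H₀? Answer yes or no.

n = 166; E_i = n·p_i = [33.20, 33.20, 24.90, 33.20, 33.20, 8.30]
χ² = (23−33.20)²/33.20 + (28−33.20)²/33.20 + (38−24.90)²/24.90 + (17−33.20)²/33.20 + (27−33.20)²/33.20 + (33−8.30)²/8.30 = 93.4076
df = 5
p-value (upper-tail) = 0.00000
At α=0.1: p < α → reject H₀

reject H₀: yes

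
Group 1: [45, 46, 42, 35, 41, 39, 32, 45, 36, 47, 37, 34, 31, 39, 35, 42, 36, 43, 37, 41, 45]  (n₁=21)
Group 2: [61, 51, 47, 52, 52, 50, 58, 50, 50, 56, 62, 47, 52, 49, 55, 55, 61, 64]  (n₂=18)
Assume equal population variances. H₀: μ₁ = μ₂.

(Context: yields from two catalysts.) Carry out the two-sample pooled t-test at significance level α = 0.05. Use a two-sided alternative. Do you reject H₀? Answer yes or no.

x̄₁=39.429, s₁=4.770, n₁=21
x̄₂=54.000, s₂=5.292, n₂=18
s_p² = [20·4.770² + 17·5.292²]/37 = 25.1660
SE = √(s_p²·(1/21+1/18)) = 1.6114
t = (39.429−54.000)/1.6114 = -9.0429
df = 37
p-value (two-sided) = 0.00000
At α=0.05: p < α → reject H₀

reject H₀: yes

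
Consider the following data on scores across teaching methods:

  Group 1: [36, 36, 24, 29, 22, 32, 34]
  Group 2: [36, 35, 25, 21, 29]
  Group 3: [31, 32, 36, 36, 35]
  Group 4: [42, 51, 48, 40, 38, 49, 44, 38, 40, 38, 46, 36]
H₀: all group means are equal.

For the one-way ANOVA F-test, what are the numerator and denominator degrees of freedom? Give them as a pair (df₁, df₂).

degrees of freedom = [3, 25]

k = 4 groups, N = 29 total
df = (k−1, N−k) = (4−1, 29−4) = (3, 25)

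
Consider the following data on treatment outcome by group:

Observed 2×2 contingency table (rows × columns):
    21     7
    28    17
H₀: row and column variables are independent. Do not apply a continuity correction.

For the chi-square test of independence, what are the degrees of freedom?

degrees of freedom = 1

df = (r−1)(c−1) = (2−1)·(2−1) = 1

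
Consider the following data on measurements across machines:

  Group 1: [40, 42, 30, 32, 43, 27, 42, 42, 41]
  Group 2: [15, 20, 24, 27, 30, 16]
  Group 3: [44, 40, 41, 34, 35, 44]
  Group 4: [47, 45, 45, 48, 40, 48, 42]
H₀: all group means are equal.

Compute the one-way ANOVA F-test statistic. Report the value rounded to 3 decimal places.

test statistic = 23.090

Group means [37.67, 22.00, 39.67, 45.00], grand mean 36.571
SSB = Σnᵢ(x̄ᵢ−x̄)² = 1839.524; SSW = ΣΣ(x−x̄ᵢ)² = 637.333
MSB = 1839.524/3 = 613.1746; MSW = 637.333/24 = 26.5556
F = MSB/MSW = 23.0903
df = (3, 24)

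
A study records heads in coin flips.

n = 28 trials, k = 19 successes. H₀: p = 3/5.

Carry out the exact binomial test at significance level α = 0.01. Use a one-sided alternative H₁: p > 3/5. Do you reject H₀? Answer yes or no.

reject H₀: no

Exact binomial: n=28, k=19, p₀=3/5=0.6000
P(X≥19) from Σ C(n,i)·p₀^i·(1−p₀)^(n−i)
p-value (one-sided, H₁ greater) = 0.25881
At α=0.01: p ≥ α → fail to reject H₀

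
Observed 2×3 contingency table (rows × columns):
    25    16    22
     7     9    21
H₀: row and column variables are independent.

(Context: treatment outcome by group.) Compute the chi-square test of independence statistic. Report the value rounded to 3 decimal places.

test statistic = 5.736

Row totals [63, 37], col totals [32, 25, 43], n=100
χ² = (25−20.16)²/20.16 + (16−15.75)²/15.75 + (22−27.09)²/27.09 + (7−11.84)²/11.84 + (9−9.25)²/9.25 + (21−15.91)²/15.91 = 5.7360
df = 2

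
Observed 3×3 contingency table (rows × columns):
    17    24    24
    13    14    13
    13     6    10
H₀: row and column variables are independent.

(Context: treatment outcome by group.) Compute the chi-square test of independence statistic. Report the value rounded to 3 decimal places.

Row totals [65, 40, 29], col totals [43, 44, 47], n=134
χ² = (17−20.86)²/20.86 + (24−21.34)²/21.34 + (24−22.80)²/22.80 + (13−12.84)²/12.84 + (14−13.13)²/13.13 + (13−14.03)²/14.03 + (13−9.31)²/9.31 + (6−9.52)²/9.52 + (10−10.17)²/10.17 = 4.0146
df = 4

test statistic = 4.015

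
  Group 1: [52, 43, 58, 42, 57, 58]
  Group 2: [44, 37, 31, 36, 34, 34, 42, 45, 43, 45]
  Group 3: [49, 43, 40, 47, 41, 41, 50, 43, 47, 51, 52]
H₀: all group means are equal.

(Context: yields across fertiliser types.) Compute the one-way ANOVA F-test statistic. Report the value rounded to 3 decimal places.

Group means [51.67, 39.10, 45.82], grand mean 44.630
SSB = Σnᵢ(x̄ᵢ−x̄)² = 618.427; SSW = ΣΣ(x−x̄ᵢ)² = 717.870
MSB = 618.427/2 = 309.2133; MSW = 717.870/24 = 29.9112
F = MSB/MSW = 10.3377
df = (2, 24)

test statistic = 10.338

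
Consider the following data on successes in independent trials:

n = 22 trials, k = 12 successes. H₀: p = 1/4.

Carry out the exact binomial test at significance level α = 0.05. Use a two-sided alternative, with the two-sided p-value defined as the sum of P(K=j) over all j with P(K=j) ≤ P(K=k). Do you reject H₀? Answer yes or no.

Exact binomial: n=22, k=12, p₀=1/4=0.2500
P(X=j) = C(n,j)·p₀^j·(1−p₀)^(n−j); p = Σ P(X=j) over j with P(X=j) ≤ P(X=12)
p-value (two-sided) = 0.00465
At α=0.05: p < α → reject H₀

reject H₀: yes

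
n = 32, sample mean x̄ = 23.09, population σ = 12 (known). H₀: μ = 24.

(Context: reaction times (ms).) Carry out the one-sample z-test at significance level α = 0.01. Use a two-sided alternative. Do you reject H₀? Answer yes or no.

reject H₀: no

SE = σ/√n = 12/√32 = 2.1213
z = (x̄−μ₀)/SE = (23.09−24)/2.1213 = -0.4290
p-value (two-sided) = 0.66794
At α=0.01: p ≥ α → fail to reject H₀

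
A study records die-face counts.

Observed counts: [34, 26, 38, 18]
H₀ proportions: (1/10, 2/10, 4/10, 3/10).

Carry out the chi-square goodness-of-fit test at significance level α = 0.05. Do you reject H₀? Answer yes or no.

reject H₀: yes

n = 116; E_i = n·p_i = [11.60, 23.20, 46.40, 34.80]
χ² = (34−11.60)²/11.60 + (26−23.20)²/23.20 + (38−46.40)²/46.40 + (18−34.80)²/34.80 = 53.2241
df = 3
p-value (upper-tail) = 0.00000
At α=0.05: p < α → reject H₀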